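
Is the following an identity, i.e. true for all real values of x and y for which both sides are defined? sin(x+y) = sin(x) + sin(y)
Claim: sin(x+y) = sin(x) + sin(y).
Test a specific point where both sides are defined: x = 2π/3, y = π/6.
LHS = sin(x+y) ≈ 0.5000
RHS = sin(x) + sin(y) ≈ 1.3660
Since 0.5000 ≠ 1.3660, the equation fails at this point, so it cannot hold for all real values of x and y for which both sides are defined.
The correct expansion is sin(x+y) = sin(x)cos(y) + cos(x)sin(y); sine is not additive.

Conclusion: No, this is NOT an identity.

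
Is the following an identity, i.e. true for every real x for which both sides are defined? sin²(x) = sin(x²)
No, this is NOT an identity.

Claim: sin²(x) = sin(x²).
Test a specific point where both sides are defined: x = π/2.
LHS = sin²(x) ≈ 1.0000
RHS = sin(x²) ≈ 0.6243
Since 1.0000 ≠ 0.6243, the equation fails at this point, so it cannot hold for every real x for which both sides are defined.
sin²(x) means (sin x)², squaring the output; sin(x²) squares the input. These are different functions.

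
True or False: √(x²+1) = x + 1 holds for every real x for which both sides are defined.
False.

Claim: √(x²+1) = x + 1.
Test a specific point where both sides are defined: x = 4.
LHS = √(x²+1) ≈ 4.1231
RHS = x + 1 ≈ 5.0000
Since 4.1231 ≠ 5.0000, the equation fails at this point, so it cannot hold for every real x for which both sides are defined.
(x+1)² = x² + 2x + 1 ≠ x² + 1 unless x = 0.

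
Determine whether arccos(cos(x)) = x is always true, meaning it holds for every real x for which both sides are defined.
No, this is NOT an identity.

Claim: arccos(cos(x)) = x.
Test a specific point where both sides are defined: x = -π/6.
LHS = arccos(cos(x)) ≈ 0.5236
RHS = x ≈ -0.5236
Since 0.5236 ≠ -0.5236, the equation fails at this point, so it cannot hold for every real x for which both sides are defined.
arccos only returns values in [0, π], so arccos(cos(x)) = x holds only for x in that interval, not for all real x.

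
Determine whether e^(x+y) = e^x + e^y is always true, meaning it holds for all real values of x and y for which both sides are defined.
Claim: e^(x+y) = e^x + e^y.
Test a specific point where both sides are defined: x = -2, y = 4.
LHS = e^(x+y) ≈ 7.3891
RHS = e^x + e^y ≈ 54.7335
Since 7.3891 ≠ 54.7335, the equation fails at this point, so it cannot hold for all real values of x and y for which both sides are defined.
The correct rule is e^(x+y) = e^x · e^y (a product, not a sum).

Conclusion: No, this is NOT an identity.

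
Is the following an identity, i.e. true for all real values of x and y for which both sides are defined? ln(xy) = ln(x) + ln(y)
Yes, this is an identity.

Claim: ln(xy) = ln(x) + ln(y).
Reasoning: Both sides are simultaneously defined only when x, y > 0. Write x = e^p, y = e^q (p = ln x, q = ln y). Then xy = e^p · e^q = e^(p+q), so ln(xy) = p + q = ln(x) + ln(y).
So the two sides agree for all real values of x and y for which both sides are defined.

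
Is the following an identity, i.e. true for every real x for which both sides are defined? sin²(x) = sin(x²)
Claim: sin²(x) = sin(x²).
Test a specific point where both sides are defined: x = -π/4.
LHS = sin²(x) ≈ 0.5000
RHS = sin(x²) ≈ 0.5785
Since 0.5000 ≠ 0.5785, the equation fails at this point, so it cannot hold for every real x for which both sides are defined.
sin²(x) means (sin x)², squaring the output; sin(x²) squares the input. These are different functions.

Conclusion: No, this is NOT an identity.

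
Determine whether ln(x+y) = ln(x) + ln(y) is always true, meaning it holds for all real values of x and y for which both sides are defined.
Claim: ln(x+y) = ln(x) + ln(y).
Test a specific point where both sides are defined: x = 5, y = 4.
LHS = ln(x+y) ≈ 2.1972
RHS = ln(x) + ln(y) ≈ 2.9957
Since 2.1972 ≠ 2.9957, the equation fails at this point, so it cannot hold for all real values of x and y for which both sides are defined.
ln(x) + ln(y) = ln(xy), not ln(x+y).

Conclusion: No, this is NOT an identity.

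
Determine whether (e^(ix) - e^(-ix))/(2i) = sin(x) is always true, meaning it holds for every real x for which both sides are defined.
Yes, this is an identity.

Claim: (e^(ix) - e^(-ix))/(2i) = sin(x).
Reasoning: By Euler's formula e^(ix) = cos(x) + i·sin(x) and e^(-ix) = cos(x) - i·sin(x). Subtracting cancels the cosine terms: e^(ix) - e^(-ix) = 2i·sin(x); divide by 2i.
So the two sides agree for every real x for which both sides are defined.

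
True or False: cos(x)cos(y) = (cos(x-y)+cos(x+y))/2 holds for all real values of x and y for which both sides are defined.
Claim: cos(x)cos(y) = (cos(x-y)+cos(x+y))/2.
Reasoning: cos(x-y) = cos(x)cos(y) + sin(x)sin(y) and cos(x+y) = cos(x)cos(y) - sin(x)sin(y). Adding, cos(x-y) + cos(x+y) = 2cos(x)cos(y); divide by 2.
So the two sides agree for all real values of x and y for which both sides are defined.

Conclusion: True.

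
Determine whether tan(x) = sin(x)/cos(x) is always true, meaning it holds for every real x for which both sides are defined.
Claim: tan(x) = sin(x)/cos(x).
Reasoning: For an angle x whose terminal point on the unit circle is (cos x, sin x), tan(x) is defined as the ratio (second coordinate)/(first coordinate) = sin(x)/cos(x), wherever cos(x) ≠ 0.
So the two sides agree for every real x for which both sides are defined.

Conclusion: Yes, this is an identity.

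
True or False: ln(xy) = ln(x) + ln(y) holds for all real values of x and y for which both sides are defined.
Claim: ln(xy) = ln(x) + ln(y).
Reasoning: Both sides are simultaneously defined only when x, y > 0. Write x = e^p, y = e^q (p = ln x, q = ln y). Then xy = e^p · e^q = e^(p+q), so ln(xy) = p + q = ln(x) + ln(y).
So the two sides agree for all real values of x and y for which both sides are defined.

Conclusion: True.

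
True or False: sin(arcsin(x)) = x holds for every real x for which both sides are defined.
True.

Claim: sin(arcsin(x)) = x.
Reasoning: For -1 ≤ x ≤ 1 (where arcsin is defined), arcsin(x) is by definition an angle whose sine equals x. Taking the sine of that angle returns x. (Note the other order, arcsin(sin x) = x, is NOT an identity.)
So the two sides agree for every real x for which both sides are defined.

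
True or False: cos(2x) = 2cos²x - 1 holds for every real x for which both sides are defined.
True.

Claim: cos(2x) = 2cos²x - 1.
Reasoning: cos(2x) = cos²x - sin²x. Replace sin²x by 1 - cos²x: cos²x - (1 - cos²x) = 2cos²x - 1.
So the two sides agree for every real x for which both sides are defined.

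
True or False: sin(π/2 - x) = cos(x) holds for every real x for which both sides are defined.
Claim: sin(π/2 - x) = cos(x).
Reasoning: Use sin(u - v) = sin(u)cos(v) - cos(u)sin(v) with u = π/2, v = x: sin(π/2)cos(x) - cos(π/2)sin(x) = 1·cos(x) - 0·sin(x) = cos(x).
So the two sides agree for every real x for which both sides are defined.

Conclusion: True.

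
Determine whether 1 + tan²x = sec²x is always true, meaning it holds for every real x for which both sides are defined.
Claim: 1 + tan²x = sec²x.
Reasoning: Start from sin²x + cos²x = 1 and divide every term by cos²x (allowed wherever tan x and sec x are defined): tan²x + 1 = 1/cos²x = sec²x.
So the two sides agree for every real x for which both sides are defined.

Conclusion: Yes, this is an identity.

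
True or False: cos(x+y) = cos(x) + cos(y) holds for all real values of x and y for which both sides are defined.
False.

Claim: cos(x+y) = cos(x) + cos(y).
Test a specific point where both sides are defined: x = -π/6, y = -π/6.
LHS = cos(x+y) ≈ 0.5000
RHS = cos(x) + cos(y) ≈ 1.7321
Since 0.5000 ≠ 1.7321, the equation fails at this point, so it cannot hold for all real values of x and y for which both sides are defined.
The correct expansion is cos(x+y) = cos(x)cos(y) - sin(x)sin(y); cosine is not additive.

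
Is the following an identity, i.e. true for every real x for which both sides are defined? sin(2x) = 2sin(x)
Claim: sin(2x) = 2sin(x).
Test a specific point where both sides are defined: x = π/6.
LHS = sin(2x) ≈ 0.8660
RHS = 2sin(x) ≈ 1.0000
Since 0.8660 ≠ 1.0000, the equation fails at this point, so it cannot hold for every real x for which both sides are defined.
The correct double-angle formula is sin(2x) = 2sin(x)cos(x).

Conclusion: No, this is NOT an identity.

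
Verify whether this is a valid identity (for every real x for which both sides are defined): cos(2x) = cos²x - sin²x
Yes, this is an identity.

Claim: cos(2x) = cos²x - sin²x.
Reasoning: Put y = x in the addition formula cos(x+y) = cos(x)cos(y) - sin(x)sin(y): cos(2x) = cos²x - sin²x.
So the two sides agree for every real x for which both sides are defined.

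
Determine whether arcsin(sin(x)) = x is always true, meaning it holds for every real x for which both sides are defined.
No, this is NOT an identity.

Claim: arcsin(sin(x)) = x.
Test a specific point where both sides are defined: x = π.
LHS = arcsin(sin(x)) ≈ 0.0000
RHS = x ≈ 3.1416
Since 0.0000 ≠ 3.1416, the equation fails at this point, so it cannot hold for every real x for which both sides are defined.
arcsin only returns values in [-π/2, π/2], so arcsin(sin(x)) = x holds only for x in that interval, not for all real x.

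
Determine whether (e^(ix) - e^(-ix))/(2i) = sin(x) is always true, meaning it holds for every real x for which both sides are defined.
Claim: (e^(ix) - e^(-ix))/(2i) = sin(x).
Reasoning: By Euler's formula e^(ix) = cos(x) + i·sin(x) and e^(-ix) = cos(x) - i·sin(x). Subtracting cancels the cosine terms: e^(ix) - e^(-ix) = 2i·sin(x); divide by 2i.
So the two sides agree for every real x for which both sides are defined.

Conclusion: Yes, this is an identity.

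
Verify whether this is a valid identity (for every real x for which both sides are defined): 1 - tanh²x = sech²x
Claim: 1 - tanh²x = sech²x.
Reasoning: Divide cosh²x - sinh²x = 1 through by cosh²x (never zero): 1 - tanh²x = 1/cosh²x = sech²x.
So the two sides agree for every real x for which both sides are defined.

Conclusion: Yes, this is an identity.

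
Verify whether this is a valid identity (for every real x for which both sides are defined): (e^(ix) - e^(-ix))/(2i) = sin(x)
Yes, this is an identity.

Claim: (e^(ix) - e^(-ix))/(2i) = sin(x).
Reasoning: By Euler's formula e^(ix) = cos(x) + i·sin(x) and e^(-ix) = cos(x) - i·sin(x). Subtracting cancels the cosine terms: e^(ix) - e^(-ix) = 2i·sin(x); divide by 2i.
So the two sides agree for every real x for which both sides are defined.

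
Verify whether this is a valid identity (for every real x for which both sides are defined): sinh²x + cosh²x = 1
Claim: sinh²x + cosh²x = 1.
Test a specific point where both sides are defined: x = 2.
LHS = sinh²x + cosh²x ≈ 27.3082
RHS = 1 ≈ 1.0000
Since 27.3082 ≠ 1.0000, the equation fails at this point, so it cannot hold for every real x for which both sides are defined.
The correct hyperbolic identity is cosh²x - sinh²x = 1 (a difference); the sum sinh²x + cosh²x equals cosh(2x).

Conclusion: No, this is NOT an identity.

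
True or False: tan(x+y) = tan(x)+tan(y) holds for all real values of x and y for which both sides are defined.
Claim: tan(x+y) = tan(x)+tan(y).
Test a specific point where both sides are defined: x = -π/3, y = π/4.
LHS = tan(x+y) ≈ -0.2679
RHS = tan(x)+tan(y) ≈ -0.7321
Since -0.2679 ≠ -0.7321, the equation fails at this point, so it cannot hold for all real values of x and y for which both sides are defined.
The correct formula is tan(x+y) = (tan(x) + tan(y))/(1 - tan(x)tan(y)).

Conclusion: False.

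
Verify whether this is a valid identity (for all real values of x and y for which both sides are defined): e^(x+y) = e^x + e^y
Claim: e^(x+y) = e^x + e^y.
Test a specific point where both sides are defined: x = -1, y = 1/2.
LHS = e^(x+y) ≈ 0.6065
RHS = e^x + e^y ≈ 2.0166
Since 0.6065 ≠ 2.0166, the equation fails at this point, so it cannot hold for all real values of x and y for which both sides are defined.
The correct rule is e^(x+y) = e^x · e^y (a product, not a sum).

Conclusion: No, this is NOT an identity.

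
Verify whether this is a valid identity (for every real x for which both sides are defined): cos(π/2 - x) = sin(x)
Claim: cos(π/2 - x) = sin(x).
Reasoning: Use cos(u - v) = cos(u)cos(v) + sin(u)sin(v) with u = π/2, v = x: cos(π/2)cos(x) + sin(π/2)sin(x) = 0·cos(x) + 1·sin(x) = sin(x).
So the two sides agree for every real x for which both sides are defined.

Conclusion: Yes, this is an identity.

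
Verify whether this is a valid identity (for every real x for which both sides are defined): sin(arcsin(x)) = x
Yes, this is an identity.

Claim: sin(arcsin(x)) = x.
Reasoning: For -1 ≤ x ≤ 1 (where arcsin is defined), arcsin(x) is by definition an angle whose sine equals x. Taking the sine of that angle returns x. (Note the other order, arcsin(sin x) = x, is NOT an identity.)
So the two sides agree for every real x for which both sides are defined.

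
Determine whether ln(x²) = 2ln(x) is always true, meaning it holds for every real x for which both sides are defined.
Claim: ln(x²) = 2ln(x).
Reasoning: The right side requires x > 0. For x > 0, x² = (e^(ln x))² = e^(2ln x), so ln(x²) = 2ln(x). (For x < 0 the right side is undefined, so those values are outside the claim.)
So the two sides agree for every real x for which both sides are defined.

Conclusion: Yes, this is an identity.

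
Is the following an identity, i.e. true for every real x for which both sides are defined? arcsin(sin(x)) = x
No, this is NOT an identity.

Claim: arcsin(sin(x)) = x.
Test a specific point where both sides are defined: x = π.
LHS = arcsin(sin(x)) ≈ 0.0000
RHS = x ≈ 3.1416
Since 0.0000 ≠ 3.1416, the equation fails at this point, so it cannot hold for every real x for which both sides are defined.
arcsin only returns values in [-π/2, π/2], so arcsin(sin(x)) = x holds only for x in that interval, not for all real x.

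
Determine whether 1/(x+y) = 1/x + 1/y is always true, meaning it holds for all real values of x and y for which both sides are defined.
No, this is NOT an identity.

Claim: 1/(x+y) = 1/x + 1/y.
Test a specific point where both sides are defined: x = -3, y = 3/2.
LHS = 1/(x+y) ≈ -0.6667
RHS = 1/x + 1/y ≈ 0.3333
Since -0.6667 ≠ 0.3333, the equation fails at this point, so it cannot hold for all real values of x and y for which both sides are defined.
1/x + 1/y = (x+y)/(xy), which is not 1/(x+y).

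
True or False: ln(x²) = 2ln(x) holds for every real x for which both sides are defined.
Claim: ln(x²) = 2ln(x).
Reasoning: The right side requires x > 0. For x > 0, x² = (e^(ln x))² = e^(2ln x), so ln(x²) = 2ln(x). (For x < 0 the right side is undefined, so those values are outside the claim.)
So the two sides agree for every real x for which both sides are defined.

Conclusion: True.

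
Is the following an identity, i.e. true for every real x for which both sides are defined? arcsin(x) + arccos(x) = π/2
Claim: arcsin(x) + arccos(x) = π/2.
Reasoning: Both sides are defined for -1 ≤ x ≤ 1. Let θ = arcsin(x), so sin θ = x and θ ∈ [-π/2, π/2]. Then cos(π/2 - θ) = sin θ = x and π/2 - θ ∈ [0, π], which is exactly the range of arccos, so arccos(x) = π/2 - θ. Adding: arcsin(x) + arccos(x) = θ + (π/2 - θ) = π/2.
So the two sides agree for every real x for which both sides are defined.

Conclusion: Yes, this is an identity.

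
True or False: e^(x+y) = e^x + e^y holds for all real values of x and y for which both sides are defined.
Claim: e^(x+y) = e^x + e^y.
Test a specific point where both sides are defined: x = 2, y = 1.
LHS = e^(x+y) ≈ 20.0855
RHS = e^x + e^y ≈ 10.1073
Since 20.0855 ≠ 10.1073, the equation fails at this point, so it cannot hold for all real values of x and y for which both sides are defined.
The correct rule is e^(x+y) = e^x · e^y (a product, not a sum).

Conclusion: False.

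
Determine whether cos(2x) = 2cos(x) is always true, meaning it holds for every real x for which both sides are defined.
No, this is NOT an identity.

Claim: cos(2x) = 2cos(x).
Test a specific point where both sides are defined: x = π/6.
LHS = cos(2x) ≈ 0.5000
RHS = 2cos(x) ≈ 1.7321
Since 0.5000 ≠ 1.7321, the equation fails at this point, so it cannot hold for every real x for which both sides are defined.
The correct double-angle formula is cos(2x) = cos²x - sin²x.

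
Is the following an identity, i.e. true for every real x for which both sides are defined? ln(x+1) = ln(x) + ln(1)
Claim: ln(x+1) = ln(x) + ln(1).
Test a specific point where both sides are defined: x = 5.
LHS = ln(x+1) ≈ 1.7918
RHS = ln(x) + ln(1) ≈ 1.6094
Since 1.7918 ≠ 1.6094, the equation fails at this point, so it cannot hold for every real x for which both sides are defined.
ln(1) = 0, so the right side is just ln(x), which differs from ln(x+1).

Conclusion: No, this is NOT an identity.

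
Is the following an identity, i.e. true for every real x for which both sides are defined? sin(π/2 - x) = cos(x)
Claim: sin(π/2 - x) = cos(x).
Reasoning: Use sin(u - v) = sin(u)cos(v) - cos(u)sin(v) with u = π/2, v = x: sin(π/2)cos(x) - cos(π/2)sin(x) = 1·cos(x) - 0·sin(x) = cos(x).
So the two sides agree for every real x for which both sides are defined.

Conclusion: Yes, this is an identity.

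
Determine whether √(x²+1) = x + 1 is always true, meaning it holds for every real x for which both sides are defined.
No, this is NOT an identity.

Claim: √(x²+1) = x + 1.
Test a specific point where both sides are defined: x = -3.
LHS = √(x²+1) ≈ 3.1623
RHS = x + 1 ≈ -2.0000
Since 3.1623 ≠ -2.0000, the equation fails at this point, so it cannot hold for every real x for which both sides are defined.
(x+1)² = x² + 2x + 1 ≠ x² + 1 unless x = 0.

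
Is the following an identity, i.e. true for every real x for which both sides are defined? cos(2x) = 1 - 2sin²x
Yes, this is an identity.

Claim: cos(2x) = 1 - 2sin²x.
Reasoning: cos(2x) = cos²x - sin²x. Replace cos²x by 1 - sin²x: (1 - sin²x) - sin²x = 1 - 2sin²x.
So the two sides agree for every real x for which both sides are defined.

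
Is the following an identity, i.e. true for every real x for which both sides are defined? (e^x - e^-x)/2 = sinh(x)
Claim: (e^x - e^-x)/2 = sinh(x).
Reasoning: This is exactly the definition of the hyperbolic sine: sinh(x) := (e^x - e^-x)/2.
So the two sides agree for every real x for which both sides are defined.

Conclusion: Yes, this is an identity.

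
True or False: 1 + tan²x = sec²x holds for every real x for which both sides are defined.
Claim: 1 + tan²x = sec²x.
Reasoning: Start from sin²x + cos²x = 1 and divide every term by cos²x (allowed wherever tan x and sec x are defined): tan²x + 1 = 1/cos²x = sec²x.
So the two sides agree for every real x for which both sides are defined.

Conclusion: True.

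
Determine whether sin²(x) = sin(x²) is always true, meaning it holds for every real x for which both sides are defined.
Claim: sin²(x) = sin(x²).
Test a specific point where both sides are defined: x = π.
LHS = sin²(x) ≈ 0.0000
RHS = sin(x²) ≈ -0.4303
Since 0.0000 ≠ -0.4303, the equation fails at this point, so it cannot hold for every real x for which both sides are defined.
sin²(x) means (sin x)², squaring the output; sin(x²) squares the input. These are different functions.

Conclusion: No, this is NOT an identity.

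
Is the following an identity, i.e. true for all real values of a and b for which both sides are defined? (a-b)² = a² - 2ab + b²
Yes, this is an identity.

Claim: (a-b)² = a² - 2ab + b².
Reasoning: Expand: (a-b)² = (a-b)(a-b) = a·a - a·b - b·a + b·b = a² - 2ab + b².
So the two sides agree for all real values of a and b for which both sides are defined.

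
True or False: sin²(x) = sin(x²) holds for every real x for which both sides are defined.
False.

Claim: sin²(x) = sin(x²).
Test a specific point where both sides are defined: x = π.
LHS = sin²(x) ≈ 0.0000
RHS = sin(x²) ≈ -0.4303
Since 0.0000 ≠ -0.4303, the equation fails at this point, so it cannot hold for every real x for which both sides are defined.
sin²(x) means (sin x)², squaring the output; sin(x²) squares the input. These are different functions.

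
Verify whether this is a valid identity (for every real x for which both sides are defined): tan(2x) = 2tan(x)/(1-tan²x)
Claim: tan(2x) = 2tan(x)/(1-tan²x).
Reasoning: tan(2x) = sin(2x)/cos(2x) = 2sin(x)cos(x) / (cos²x - sin²x). Divide numerator and denominator by cos²x: 2tan(x) / (1 - tan²x).
So the two sides agree for every real x for which both sides are defined.

Conclusion: Yes, this is an identity.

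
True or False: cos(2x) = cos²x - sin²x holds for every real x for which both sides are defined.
True.

Claim: cos(2x) = cos²x - sin²x.
Reasoning: Put y = x in the addition formula cos(x+y) = cos(x)cos(y) - sin(x)sin(y): cos(2x) = cos²x - sin²x.
So the two sides agree for every real x for which both sides are defined.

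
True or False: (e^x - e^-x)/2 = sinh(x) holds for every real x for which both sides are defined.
True.

Claim: (e^x - e^-x)/2 = sinh(x).
Reasoning: This is exactly the definition of the hyperbolic sine: sinh(x) := (e^x - e^-x)/2.
So the two sides agree for every real x for which both sides are defined.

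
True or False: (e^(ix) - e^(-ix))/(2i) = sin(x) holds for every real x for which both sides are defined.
Claim: (e^(ix) - e^(-ix))/(2i) = sin(x).
Reasoning: By Euler's formula e^(ix) = cos(x) + i·sin(x) and e^(-ix) = cos(x) - i·sin(x). Subtracting cancels the cosine terms: e^(ix) - e^(-ix) = 2i·sin(x); divide by 2i.
So the two sides agree for every real x for which both sides are defined.

Conclusion: True.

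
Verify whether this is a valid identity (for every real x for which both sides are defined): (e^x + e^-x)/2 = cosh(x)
Claim: (e^x + e^-x)/2 = cosh(x).
Reasoning: This is exactly the definition of the hyperbolic cosine: cosh(x) := (e^x + e^-x)/2.
So the two sides agree for every real x for which both sides are defined.

Conclusion: Yes, this is an identity.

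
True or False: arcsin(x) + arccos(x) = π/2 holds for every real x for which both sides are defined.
Claim: arcsin(x) + arccos(x) = π/2.
Reasoning: Both sides are defined for -1 ≤ x ≤ 1. Let θ = arcsin(x), so sin θ = x and θ ∈ [-π/2, π/2]. Then cos(π/2 - θ) = sin θ = x and π/2 - θ ∈ [0, π], which is exactly the range of arccos, so arccos(x) = π/2 - θ. Adding: arcsin(x) + arccos(x) = θ + (π/2 - θ) = π/2.
So the two sides agree for every real x for which both sides are defined.

Conclusion: True.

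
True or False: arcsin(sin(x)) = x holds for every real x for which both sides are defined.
Claim: arcsin(sin(x)) = x.
Test a specific point where both sides are defined: x = 2π/3.
LHS = arcsin(sin(x)) ≈ 1.0472
RHS = x ≈ 2.0944
Since 1.0472 ≠ 2.0944, the equation fails at this point, so it cannot hold for every real x for which both sides are defined.
arcsin only returns values in [-π/2, π/2], so arcsin(sin(x)) = x holds only for x in that interval, not for all real x.

Conclusion: False.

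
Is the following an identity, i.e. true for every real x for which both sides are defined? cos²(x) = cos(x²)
Claim: cos²(x) = cos(x²).
Test a specific point where both sides are defined: x = -π/3.
LHS = cos²(x) ≈ 0.2500
RHS = cos(x²) ≈ 0.4566
Since 0.2500 ≠ 0.4566, the equation fails at this point, so it cannot hold for every real x for which both sides are defined.
cos²(x) means (cos x)², squaring the output; cos(x²) squares the input. These are different functions.

Conclusion: No, this is NOT an identity.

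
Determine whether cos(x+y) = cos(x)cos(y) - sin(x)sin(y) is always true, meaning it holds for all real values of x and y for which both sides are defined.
Claim: cos(x+y) = cos(x)cos(y) - sin(x)sin(y).
Reasoning: By Euler's formula e^(i(x+y)) = e^(ix)·e^(iy) = (cos x + i·sin x)(cos y + i·sin y). The real part of the left side is cos(x+y); the real part of the product is cos(x)cos(y) - sin(x)sin(y) (since i·i = -1).
So the two sides agree for all real values of x and y for which both sides are defined.

Conclusion: Yes, this is an identity.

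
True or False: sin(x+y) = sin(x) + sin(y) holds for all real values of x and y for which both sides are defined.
Claim: sin(x+y) = sin(x) + sin(y).
Test a specific point where both sides are defined: x = 3π/4, y = π/3.
LHS = sin(x+y) ≈ -0.2588
RHS = sin(x) + sin(y) ≈ 1.5731
Since -0.2588 ≠ 1.5731, the equation fails at this point, so it cannot hold for all real values of x and y for which both sides are defined.
The correct expansion is sin(x+y) = sin(x)cos(y) + cos(x)sin(y); sine is not additive.

Conclusion: False.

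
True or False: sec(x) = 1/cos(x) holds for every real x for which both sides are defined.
Claim: sec(x) = 1/cos(x).
Reasoning: sec(x) is by definition the reciprocal of cos(x), wherever cos(x) ≠ 0.
So the two sides agree for every real x for which both sides are defined.

Conclusion: True.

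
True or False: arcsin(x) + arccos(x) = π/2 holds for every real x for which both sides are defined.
True.

Claim: arcsin(x) + arccos(x) = π/2.
Reasoning: Both sides are defined for -1 ≤ x ≤ 1. Let θ = arcsin(x), so sin θ = x and θ ∈ [-π/2, π/2]. Then cos(π/2 - θ) = sin θ = x and π/2 - θ ∈ [0, π], which is exactly the range of arccos, so arccos(x) = π/2 - θ. Adding: arcsin(x) + arccos(x) = θ + (π/2 - θ) = π/2.
So the two sides agree for every real x for which both sides are defined.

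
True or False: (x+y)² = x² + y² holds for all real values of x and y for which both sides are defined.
False.

Claim: (x+y)² = x² + y².
Test a specific point where both sides are defined: x = 3, y = 1.
LHS = (x+y)² ≈ 16.0000
RHS = x² + y² ≈ 10.0000
Since 16.0000 ≠ 10.0000, the equation fails at this point, so it cannot hold for all real values of x and y for which both sides are defined.
The correct expansion is (x+y)² = x² + 2xy + y²; the cross term 2xy is missing.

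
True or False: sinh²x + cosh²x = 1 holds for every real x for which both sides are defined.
False.

Claim: sinh²x + cosh²x = 1.
Test a specific point where both sides are defined: x = -3.
LHS = sinh²x + cosh²x ≈ 201.7156
RHS = 1 ≈ 1.0000
Since 201.7156 ≠ 1.0000, the equation fails at this point, so it cannot hold for every real x for which both sides are defined.
The correct hyperbolic identity is cosh²x - sinh²x = 1 (a difference); the sum sinh²x + cosh²x equals cosh(2x).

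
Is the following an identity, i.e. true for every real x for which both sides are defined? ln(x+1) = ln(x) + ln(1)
Claim: ln(x+1) = ln(x) + ln(1).
Test a specific point where both sides are defined: x = 1.
LHS = ln(x+1) ≈ 0.6931
RHS = ln(x) + ln(1) ≈ 0.0000
Since 0.6931 ≠ 0.0000, the equation fails at this point, so it cannot hold for every real x for which both sides are defined.
ln(1) = 0, so the right side is just ln(x), which differs from ln(x+1).

Conclusion: No, this is NOT an identity.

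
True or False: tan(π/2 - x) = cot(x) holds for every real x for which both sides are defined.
Claim: tan(π/2 - x) = cot(x).
Reasoning: tan(π/2 - x) = sin(π/2 - x)/cos(π/2 - x) = cos(x)/sin(x) = cot(x), using the cofunction identities sin(π/2 - x) = cos(x) and cos(π/2 - x) = sin(x).
So the two sides agree for every real x for which both sides are defined.

Conclusion: True.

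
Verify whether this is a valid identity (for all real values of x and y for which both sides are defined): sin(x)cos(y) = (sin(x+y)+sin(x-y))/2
Claim: sin(x)cos(y) = (sin(x+y)+sin(x-y))/2.
Reasoning: sin(x+y) = sin(x)cos(y) + cos(x)sin(y) and sin(x-y) = sin(x)cos(y) - cos(x)sin(y). Adding, sin(x+y) + sin(x-y) = 2sin(x)cos(y); divide by 2.
So the two sides agree for all real values of x and y for which both sides are defined.

Conclusion: Yes, this is an identity.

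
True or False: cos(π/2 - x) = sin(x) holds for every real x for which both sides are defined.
Claim: cos(π/2 - x) = sin(x).
Reasoning: Use cos(u - v) = cos(u)cos(v) + sin(u)sin(v) with u = π/2, v = x: cos(π/2)cos(x) + sin(π/2)sin(x) = 0·cos(x) + 1·sin(x) = sin(x).
So the two sides agree for every real x for which both sides are defined.

Conclusion: True.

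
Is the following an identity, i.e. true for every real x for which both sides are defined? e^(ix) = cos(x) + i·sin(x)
Claim: e^(ix) = cos(x) + i·sin(x).
Reasoning: Euler's formula. Expand e^(ix) = Σ (ix)^k / k!. Since i² = -1, the even-k terms are Σ (-1)^m x^(2m)/(2m)! = cos(x) and the odd-k terms are i · Σ (-1)^m x^(2m+1)/(2m+1)! = i·sin(x).
So the two sides agree for every real x for which both sides are defined.

Conclusion: Yes, this is an identity.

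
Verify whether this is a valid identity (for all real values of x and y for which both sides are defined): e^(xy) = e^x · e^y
No, this is NOT an identity.

Claim: e^(xy) = e^x · e^y.
Test a specific point where both sides are defined: x = 4, y = 3/2.
LHS = e^(xy) ≈ 403.4288
RHS = e^x · e^y ≈ 244.6919
Since 403.4288 ≠ 244.6919, the equation fails at this point, so it cannot hold for all real values of x and y for which both sides are defined.
e^x · e^y = e^(x+y), not e^(xy).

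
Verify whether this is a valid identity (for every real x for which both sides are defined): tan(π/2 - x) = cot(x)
Claim: tan(π/2 - x) = cot(x).
Reasoning: tan(π/2 - x) = sin(π/2 - x)/cos(π/2 - x) = cos(x)/sin(x) = cot(x), using the cofunction identities sin(π/2 - x) = cos(x) and cos(π/2 - x) = sin(x).
So the two sides agree for every real x for which both sides are defined.

Conclusion: Yes, this is an identity.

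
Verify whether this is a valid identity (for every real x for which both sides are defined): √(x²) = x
No, this is NOT an identity.

Claim: √(x²) = x.
Test a specific point where both sides are defined: x = -1.
LHS = √(x²) ≈ 1.0000
RHS = x ≈ -1.0000
Since 1.0000 ≠ -1.0000, the equation fails at this point, so it cannot hold for every real x for which both sides are defined.
√(x²) = |x|, which differs from x whenever x < 0 (both sides are defined for every real x).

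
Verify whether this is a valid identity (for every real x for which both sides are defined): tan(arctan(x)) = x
Yes, this is an identity.

Claim: tan(arctan(x)) = x.
Reasoning: For every real x, arctan(x) is by definition the angle in (-π/2, π/2) whose tangent equals x. Taking the tangent of that angle returns x.
So the two sides agree for every real x for which both sides are defined.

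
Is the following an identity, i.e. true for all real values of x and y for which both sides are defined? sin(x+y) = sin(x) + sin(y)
Claim: sin(x+y) = sin(x) + sin(y).
Test a specific point where both sides are defined: x = 3π/4, y = π/4.
LHS = sin(x+y) ≈ 0.0000
RHS = sin(x) + sin(y) ≈ 1.4142
Since 0.0000 ≠ 1.4142, the equation fails at this point, so it cannot hold for all real values of x and y for which both sides are defined.
The correct expansion is sin(x+y) = sin(x)cos(y) + cos(x)sin(y); sine is not additive.

Conclusion: No, this is NOT an identity.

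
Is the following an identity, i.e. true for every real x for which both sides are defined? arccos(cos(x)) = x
Claim: arccos(cos(x)) = x.
Test a specific point where both sides are defined: x = -π/2.
LHS = arccos(cos(x)) ≈ 1.5708
RHS = x ≈ -1.5708
Since 1.5708 ≠ -1.5708, the equation fails at this point, so it cannot hold for every real x for which both sides are defined.
arccos only returns values in [0, π], so arccos(cos(x)) = x holds only for x in that interval, not for all real x.

Conclusion: No, this is NOT an identity.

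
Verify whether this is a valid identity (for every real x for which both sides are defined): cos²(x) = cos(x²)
Claim: cos²(x) = cos(x²).
Test a specific point where both sides are defined: x = -π/6.
LHS = cos²(x) ≈ 0.7500
RHS = cos(x²) ≈ 0.9627
Since 0.7500 ≠ 0.9627, the equation fails at this point, so it cannot hold for every real x for which both sides are defined.
cos²(x) means (cos x)², squaring the output; cos(x²) squares the input. These are different functions.

Conclusion: No, this is NOT an identity.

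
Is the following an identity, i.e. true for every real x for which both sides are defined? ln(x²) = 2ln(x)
Yes, this is an identity.

Claim: ln(x²) = 2ln(x).
Reasoning: The right side requires x > 0. For x > 0, x² = (e^(ln x))² = e^(2ln x), so ln(x²) = 2ln(x). (For x < 0 the right side is undefined, so those values are outside the claim.)
So the two sides agree for every real x for which both sides are defined.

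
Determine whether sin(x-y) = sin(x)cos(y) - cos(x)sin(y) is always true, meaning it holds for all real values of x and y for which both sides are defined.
Yes, this is an identity.

Claim: sin(x-y) = sin(x)cos(y) - cos(x)sin(y).
Reasoning: Replace y by -y in sin(x+y) = sin(x)cos(y) + cos(x)sin(y) and use cos(-y) = cos(y), sin(-y) = -sin(y): sin(x-y) = sin(x)cos(y) - cos(x)sin(y).
So the two sides agree for all real values of x and y for which both sides are defined.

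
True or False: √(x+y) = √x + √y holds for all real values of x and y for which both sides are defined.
False.

Claim: √(x+y) = √x + √y.
Test a specific point where both sides are defined: x = 1/2, y = 3/2.
LHS = √(x+y) ≈ 1.4142
RHS = √x + √y ≈ 1.9319
Since 1.4142 ≠ 1.9319, the equation fails at this point, so it cannot hold for all real values of x and y for which both sides are defined.
Squaring the right side gives x + 2√(xy) + y, not x + y.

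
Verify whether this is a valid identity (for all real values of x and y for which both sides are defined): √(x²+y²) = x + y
No, this is NOT an identity.

Claim: √(x²+y²) = x + y.
Test a specific point where both sides are defined: x = 5, y = 4.
LHS = √(x²+y²) ≈ 6.4031
RHS = x + y ≈ 9.0000
Since 6.4031 ≠ 9.0000, the equation fails at this point, so it cannot hold for all real values of x and y for which both sides are defined.
(x+y)² = x² + 2xy + y², not x² + y², so the square root does not split this way.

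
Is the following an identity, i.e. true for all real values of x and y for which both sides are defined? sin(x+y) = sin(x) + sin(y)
Claim: sin(x+y) = sin(x) + sin(y).
Test a specific point where both sides are defined: x = π, y = -π/4.
LHS = sin(x+y) ≈ 0.7071
RHS = sin(x) + sin(y) ≈ -0.7071
Since 0.7071 ≠ -0.7071, the equation fails at this point, so it cannot hold for all real values of x and y for which both sides are defined.
The correct expansion is sin(x+y) = sin(x)cos(y) + cos(x)sin(y); sine is not additive.

Conclusion: No, this is NOT an identity.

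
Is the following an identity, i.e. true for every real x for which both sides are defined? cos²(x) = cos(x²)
Claim: cos²(x) = cos(x²).
Test a specific point where both sides are defined: x = π/2.
LHS = cos²(x) ≈ 0.0000
RHS = cos(x²) ≈ -0.7812
Since 0.0000 ≠ -0.7812, the equation fails at this point, so it cannot hold for every real x for which both sides are defined.
cos²(x) means (cos x)², squaring the output; cos(x²) squares the input. These are different functions.

Conclusion: No, this is NOT an identity.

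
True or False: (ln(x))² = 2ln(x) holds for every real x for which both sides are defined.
False.

Claim: (ln(x))² = 2ln(x).
Test a specific point where both sides are defined: x = 1/2.
LHS = (ln(x))² ≈ 0.4805
RHS = 2ln(x) ≈ -1.3863
Since 0.4805 ≠ -1.3863, the equation fails at this point, so it cannot hold for every real x for which both sides are defined.
2ln(x) equals ln(x²), which is not the same as (ln x)².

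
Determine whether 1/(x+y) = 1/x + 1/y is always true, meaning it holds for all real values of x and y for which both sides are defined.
No, this is NOT an identity.

Claim: 1/(x+y) = 1/x + 1/y.
Test a specific point where both sides are defined: x = 2, y = 1/2.
LHS = 1/(x+y) ≈ 0.4000
RHS = 1/x + 1/y ≈ 2.5000
Since 0.4000 ≠ 2.5000, the equation fails at this point, so it cannot hold for all real values of x and y for which both sides are defined.
1/x + 1/y = (x+y)/(xy), which is not 1/(x+y).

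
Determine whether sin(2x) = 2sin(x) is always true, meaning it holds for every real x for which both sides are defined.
No, this is NOT an identity.

Claim: sin(2x) = 2sin(x).
Test a specific point where both sides are defined: x = 2π/3.
LHS = sin(2x) ≈ -0.8660
RHS = 2sin(x) ≈ 1.7321
Since -0.8660 ≠ 1.7321, the equation fails at this point, so it cannot hold for every real x for which both sides are defined.
The correct double-angle formula is sin(2x) = 2sin(x)cos(x).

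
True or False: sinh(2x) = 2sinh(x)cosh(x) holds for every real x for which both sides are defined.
Claim: sinh(2x) = 2sinh(x)cosh(x).
Reasoning: 2sinh(x)cosh(x) = 2 · (e^x - e^-x)/2 · (e^x + e^-x)/2 = (e^(2x) - e^(-2x))/2 = sinh(2x).
So the two sides agree for every real x for which both sides are defined.

Conclusion: True.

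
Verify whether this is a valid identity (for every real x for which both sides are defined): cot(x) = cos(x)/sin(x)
Yes, this is an identity.

Claim: cot(x) = cos(x)/sin(x).
Reasoning: cot(x) is defined as 1/tan(x) = 1/(sin(x)/cos(x)) = cos(x)/sin(x), wherever sin(x) ≠ 0.
So the two sides agree for every real x for which both sides are defined.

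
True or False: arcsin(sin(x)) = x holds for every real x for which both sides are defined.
False.

Claim: arcsin(sin(x)) = x.
Test a specific point where both sides are defined: x = 2π/3.
LHS = arcsin(sin(x)) ≈ 1.0472
RHS = x ≈ 2.0944
Since 1.0472 ≠ 2.0944, the equation fails at this point, so it cannot hold for every real x for which both sides are defined.
arcsin only returns values in [-π/2, π/2], so arcsin(sin(x)) = x holds only for x in that interval, not for all real x.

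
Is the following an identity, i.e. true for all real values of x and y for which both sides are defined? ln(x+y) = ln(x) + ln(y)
No, this is NOT an identity.

Claim: ln(x+y) = ln(x) + ln(y).
Test a specific point where both sides are defined: x = 1/2, y = 3/2.
LHS = ln(x+y) ≈ 0.6931
RHS = ln(x) + ln(y) ≈ -0.2877
Since 0.6931 ≠ -0.2877, the equation fails at this point, so it cannot hold for all real values of x and y for which both sides are defined.
ln(x) + ln(y) = ln(xy), not ln(x+y).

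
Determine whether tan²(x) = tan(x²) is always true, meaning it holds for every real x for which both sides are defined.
Claim: tan²(x) = tan(x²).
Test a specific point where both sides are defined: x = -π/6.
LHS = tan²(x) ≈ 0.3333
RHS = tan(x²) ≈ 0.2812
Since 0.3333 ≠ 0.2812, the equation fails at this point, so it cannot hold for every real x for which both sides are defined.
tan²(x) means (tan x)², squaring the output; tan(x²) squares the input. These are different functions.

Conclusion: No, this is NOT an identity.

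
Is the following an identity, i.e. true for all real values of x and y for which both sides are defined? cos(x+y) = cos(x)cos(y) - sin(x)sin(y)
Claim: cos(x+y) = cos(x)cos(y) - sin(x)sin(y).
Reasoning: By Euler's formula e^(i(x+y)) = e^(ix)·e^(iy) = (cos x + i·sin x)(cos y + i·sin y). The real part of the left side is cos(x+y); the real part of the product is cos(x)cos(y) - sin(x)sin(y) (since i·i = -1).
So the two sides agree for all real values of x and y for which both sides are defined.

Conclusion: Yes, this is an identity.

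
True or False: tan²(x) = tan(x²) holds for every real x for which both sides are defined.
False.

Claim: tan²(x) = tan(x²).
Test a specific point where both sides are defined: x = 2π/3.
LHS = tan²(x) ≈ 3.0000
RHS = tan(x²) ≈ 2.9590
Since 3.0000 ≠ 2.9590, the equation fails at this point, so it cannot hold for every real x for which both sides are defined.
tan²(x) means (tan x)², squaring the output; tan(x²) squares the input. These are different functions.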